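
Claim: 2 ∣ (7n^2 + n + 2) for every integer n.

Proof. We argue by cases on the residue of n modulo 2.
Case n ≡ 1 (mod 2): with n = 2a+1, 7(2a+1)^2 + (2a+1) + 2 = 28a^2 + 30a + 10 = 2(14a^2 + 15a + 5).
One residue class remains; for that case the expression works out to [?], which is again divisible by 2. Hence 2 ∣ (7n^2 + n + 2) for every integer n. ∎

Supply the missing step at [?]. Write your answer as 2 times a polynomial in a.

2(14a^2 + a + 1)

Only n ≡ 0 (mod 2) is unaccounted for. Put n = 2a:
7(2a)^2 + (2a) + 2 expands to 28a^2 + 2a + 2,
and factoring out 2 leaves 2(14a^2 + a + 1).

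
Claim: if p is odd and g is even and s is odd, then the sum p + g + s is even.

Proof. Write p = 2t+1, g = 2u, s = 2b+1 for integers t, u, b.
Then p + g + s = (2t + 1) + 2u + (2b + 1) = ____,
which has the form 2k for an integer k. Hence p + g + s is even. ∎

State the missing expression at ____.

(2t + 1) + 2u + (2b + 1) = 2b + 2t + 2u + 2
= 2(b + t + u + 1).
Since b + t + u + 1 is an integer, the sum is of the form 2k for an integer k.

2(b + t + u + 1)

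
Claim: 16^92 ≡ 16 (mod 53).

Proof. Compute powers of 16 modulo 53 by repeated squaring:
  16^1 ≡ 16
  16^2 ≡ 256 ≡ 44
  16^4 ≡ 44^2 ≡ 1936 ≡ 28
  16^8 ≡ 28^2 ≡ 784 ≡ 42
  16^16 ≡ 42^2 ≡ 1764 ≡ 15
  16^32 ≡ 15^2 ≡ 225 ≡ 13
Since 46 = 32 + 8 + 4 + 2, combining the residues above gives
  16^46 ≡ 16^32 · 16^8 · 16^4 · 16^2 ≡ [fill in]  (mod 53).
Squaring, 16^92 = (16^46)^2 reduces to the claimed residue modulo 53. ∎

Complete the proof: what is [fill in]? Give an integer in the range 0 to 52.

Multiply the listed residues: 13 · 42 · 28 · 44 = 546 → 15288 → 672672.
Reducing modulo 53: 672672 = 12691·53 + 49, so 16^46 ≡ 49.

49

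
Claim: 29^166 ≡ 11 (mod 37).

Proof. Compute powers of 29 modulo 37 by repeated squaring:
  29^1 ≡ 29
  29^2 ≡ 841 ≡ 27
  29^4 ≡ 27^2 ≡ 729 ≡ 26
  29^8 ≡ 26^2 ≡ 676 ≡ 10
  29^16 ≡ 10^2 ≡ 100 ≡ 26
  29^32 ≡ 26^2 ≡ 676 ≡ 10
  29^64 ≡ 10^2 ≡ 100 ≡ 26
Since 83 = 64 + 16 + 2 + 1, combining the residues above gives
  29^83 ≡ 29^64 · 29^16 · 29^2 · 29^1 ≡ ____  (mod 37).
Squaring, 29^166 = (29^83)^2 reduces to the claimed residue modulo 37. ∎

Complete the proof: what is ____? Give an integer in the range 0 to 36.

23

Multiply the listed residues: 26 · 26 · 27 · 29 = 676 → 18252 → 529308.
Reducing modulo 37: 529308 = 14305·37 + 23, so 29^83 ≡ 23.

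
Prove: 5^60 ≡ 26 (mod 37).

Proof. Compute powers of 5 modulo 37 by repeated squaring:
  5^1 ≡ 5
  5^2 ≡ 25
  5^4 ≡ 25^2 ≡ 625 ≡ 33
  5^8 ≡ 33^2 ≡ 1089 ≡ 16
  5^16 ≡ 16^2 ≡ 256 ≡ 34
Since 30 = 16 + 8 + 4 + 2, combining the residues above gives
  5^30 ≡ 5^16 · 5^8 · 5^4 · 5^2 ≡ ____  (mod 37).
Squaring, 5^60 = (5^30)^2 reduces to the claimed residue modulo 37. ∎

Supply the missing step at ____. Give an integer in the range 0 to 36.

27

5^16 · 5^8 · 5^4 · 5^2 ≡ 34 · 16 · 33 · 25 = 448800.
448800 mod 37 = 27, so 5^30 ≡ 27 (mod 37).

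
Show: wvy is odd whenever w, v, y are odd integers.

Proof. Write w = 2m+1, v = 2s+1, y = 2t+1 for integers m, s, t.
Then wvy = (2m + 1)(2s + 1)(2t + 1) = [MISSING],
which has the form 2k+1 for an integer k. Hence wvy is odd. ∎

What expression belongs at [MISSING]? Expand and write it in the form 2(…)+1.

(2m + 1)(2s + 1)(2t + 1) = 8mst + 4ms + 4mt + 2m + 4st + 2s + 2t + 1
= 2(4mst + 2ms + 2mt + m + 2st + s + t) + 1.
Since 4mst + 2ms + 2mt + m + 2st + s + t is an integer, the product is of the form 2k+1 for an integer k.

2(4mst + 2ms + 2mt + m + 2st + s + t) + 1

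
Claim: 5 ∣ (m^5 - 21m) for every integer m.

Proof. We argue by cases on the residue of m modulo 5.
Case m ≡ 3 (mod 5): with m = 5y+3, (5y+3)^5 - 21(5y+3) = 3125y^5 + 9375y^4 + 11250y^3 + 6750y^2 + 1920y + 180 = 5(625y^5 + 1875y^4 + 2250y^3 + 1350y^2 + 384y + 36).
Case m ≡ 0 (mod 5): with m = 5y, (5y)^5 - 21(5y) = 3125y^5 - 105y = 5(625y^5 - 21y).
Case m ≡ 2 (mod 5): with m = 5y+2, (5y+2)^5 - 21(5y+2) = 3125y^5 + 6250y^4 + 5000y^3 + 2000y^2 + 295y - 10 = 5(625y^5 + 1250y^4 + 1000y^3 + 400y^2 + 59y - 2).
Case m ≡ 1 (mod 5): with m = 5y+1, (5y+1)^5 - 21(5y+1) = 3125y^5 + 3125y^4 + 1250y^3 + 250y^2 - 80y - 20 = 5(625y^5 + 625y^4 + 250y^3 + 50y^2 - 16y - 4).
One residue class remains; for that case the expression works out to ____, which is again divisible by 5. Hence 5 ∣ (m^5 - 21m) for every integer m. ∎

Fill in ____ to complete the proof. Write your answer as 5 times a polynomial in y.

Only m ≡ 4 (mod 5) is unaccounted for. Put m = 5y+4:
(5y+4)^5 - 21(5y+4) expands to 3125y^5 + 12500y^4 + 20000y^3 + 16000y^2 + 6295y + 940,
and factoring out 5 leaves 5(625y^5 + 2500y^4 + 4000y^3 + 3200y^2 + 1259y + 188).

5(625y^5 + 2500y^4 + 4000y^3 + 3200y^2 + 1259y + 188)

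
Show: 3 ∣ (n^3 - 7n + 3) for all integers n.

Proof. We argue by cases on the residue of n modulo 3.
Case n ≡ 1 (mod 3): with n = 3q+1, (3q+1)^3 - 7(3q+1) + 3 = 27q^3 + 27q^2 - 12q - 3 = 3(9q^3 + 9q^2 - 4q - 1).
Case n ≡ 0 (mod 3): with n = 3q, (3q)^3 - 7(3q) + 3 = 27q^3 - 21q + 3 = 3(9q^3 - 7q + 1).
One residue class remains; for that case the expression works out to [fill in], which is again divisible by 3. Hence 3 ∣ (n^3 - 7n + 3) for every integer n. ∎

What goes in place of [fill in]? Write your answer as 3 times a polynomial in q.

The residues treated are {1, 0}, so the missing case is n ≡ 2 (mod 3); write n = 3q+2.
Then (3q+2)^3 - 7(3q+2) + 3 = 27q^3 + 54q^2 + 15q - 3 = 3(9q^3 + 18q^2 + 5q - 1).

3(9q^3 + 18q^2 + 5q - 1)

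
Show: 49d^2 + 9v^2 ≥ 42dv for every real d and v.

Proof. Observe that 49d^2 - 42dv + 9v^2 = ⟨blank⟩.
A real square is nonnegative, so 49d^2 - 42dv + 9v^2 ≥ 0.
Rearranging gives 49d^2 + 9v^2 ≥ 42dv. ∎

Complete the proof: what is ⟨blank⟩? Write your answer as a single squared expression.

The leading and trailing coefficients are 7^2 and 3^2, and 42 = 2·7·3, so the trinomial is (7d - 3v)^2.
Hence 49d^2 - 42dv + 9v^2 ≥ 0.

(7d - 3v)^2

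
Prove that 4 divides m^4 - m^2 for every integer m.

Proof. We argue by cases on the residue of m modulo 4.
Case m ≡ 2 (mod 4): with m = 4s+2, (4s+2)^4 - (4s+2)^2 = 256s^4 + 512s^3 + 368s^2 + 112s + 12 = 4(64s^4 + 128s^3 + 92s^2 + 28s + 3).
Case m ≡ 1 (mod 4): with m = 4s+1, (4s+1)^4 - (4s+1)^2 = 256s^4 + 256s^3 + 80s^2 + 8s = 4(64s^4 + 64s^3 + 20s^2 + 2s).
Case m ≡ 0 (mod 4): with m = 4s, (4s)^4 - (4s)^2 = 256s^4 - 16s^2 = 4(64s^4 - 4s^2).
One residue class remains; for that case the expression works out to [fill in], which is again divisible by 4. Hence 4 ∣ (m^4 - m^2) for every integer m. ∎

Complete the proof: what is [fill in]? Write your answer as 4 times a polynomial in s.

The residues treated are {2, 1, 0}, so the missing case is m ≡ 3 (mod 4); write m = 4s+3.
Then (4s+3)^4 - (4s+3)^2 = 256s^4 + 768s^3 + 848s^2 + 408s + 72 = 4(64s^4 + 192s^3 + 212s^2 + 102s + 18).

4(64s^4 + 192s^3 + 212s^2 + 102s + 18)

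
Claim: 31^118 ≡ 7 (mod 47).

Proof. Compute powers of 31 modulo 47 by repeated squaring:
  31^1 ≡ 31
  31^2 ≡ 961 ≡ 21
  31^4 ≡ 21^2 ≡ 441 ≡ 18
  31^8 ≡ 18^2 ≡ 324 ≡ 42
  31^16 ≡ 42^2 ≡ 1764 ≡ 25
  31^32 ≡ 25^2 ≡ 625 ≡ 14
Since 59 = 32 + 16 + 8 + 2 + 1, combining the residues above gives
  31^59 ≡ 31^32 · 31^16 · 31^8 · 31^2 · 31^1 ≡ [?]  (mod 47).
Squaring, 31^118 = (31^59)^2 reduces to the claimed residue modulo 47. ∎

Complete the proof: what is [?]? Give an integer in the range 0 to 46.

30

31^32 · 31^16 · 31^8 · 31^2 · 31^1 ≡ 14 · 25 · 42 · 21 · 31 = 9569700.
9569700 mod 47 = 30, so 31^59 ≡ 30 (mod 47).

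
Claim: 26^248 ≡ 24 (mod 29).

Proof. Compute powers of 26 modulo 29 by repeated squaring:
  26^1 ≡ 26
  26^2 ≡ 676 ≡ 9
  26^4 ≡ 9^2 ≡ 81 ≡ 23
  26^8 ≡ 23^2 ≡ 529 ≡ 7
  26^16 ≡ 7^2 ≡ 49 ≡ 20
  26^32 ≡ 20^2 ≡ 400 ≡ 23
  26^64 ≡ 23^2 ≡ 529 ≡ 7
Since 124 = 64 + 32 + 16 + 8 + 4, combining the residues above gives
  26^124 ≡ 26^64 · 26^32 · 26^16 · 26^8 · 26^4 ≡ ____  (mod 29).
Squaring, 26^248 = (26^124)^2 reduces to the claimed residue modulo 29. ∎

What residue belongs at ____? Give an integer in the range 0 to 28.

16

Multiply the listed residues: 7 · 23 · 20 · 7 · 23 = 161 → 3220 → 22540 → 518420.
Reducing modulo 29: 518420 = 17876·29 + 16, so 26^124 ≡ 16.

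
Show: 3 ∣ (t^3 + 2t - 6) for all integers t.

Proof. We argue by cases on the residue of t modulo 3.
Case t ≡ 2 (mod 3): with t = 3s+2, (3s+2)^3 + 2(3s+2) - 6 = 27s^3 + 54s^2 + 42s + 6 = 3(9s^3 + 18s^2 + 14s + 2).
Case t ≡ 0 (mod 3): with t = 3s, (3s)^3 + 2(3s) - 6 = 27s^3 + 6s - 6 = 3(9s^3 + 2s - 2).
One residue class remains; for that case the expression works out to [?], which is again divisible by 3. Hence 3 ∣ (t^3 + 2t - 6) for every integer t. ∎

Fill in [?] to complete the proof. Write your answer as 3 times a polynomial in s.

Only t ≡ 1 (mod 3) is unaccounted for. Put t = 3s+1:
(3s+1)^3 + 2(3s+1) - 6 expands to 27s^3 + 27s^2 + 15s - 3,
and factoring out 3 leaves 3(9s^3 + 9s^2 + 5s - 1).

3(9s^3 + 9s^2 + 5s - 1)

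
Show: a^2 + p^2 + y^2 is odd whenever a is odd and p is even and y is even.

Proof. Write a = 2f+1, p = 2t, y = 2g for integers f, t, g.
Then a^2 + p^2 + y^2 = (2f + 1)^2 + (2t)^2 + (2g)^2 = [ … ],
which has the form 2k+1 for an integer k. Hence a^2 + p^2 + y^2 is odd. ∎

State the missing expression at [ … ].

Expanding: (2f + 1)^2 + (2t)^2 + (2g)^2 = 4f^2 + 4f + 4g^2 + 4t^2 + 1.
Every term except the constant is even, so this is 2(2f^2 + 2f + 2g^2 + 2t^2) + 1,
and 2f^2 + 2f + 2g^2 + 2t^2 ∈ ℤ gives the required form.

2(2f^2 + 2f + 2g^2 + 2t^2) + 1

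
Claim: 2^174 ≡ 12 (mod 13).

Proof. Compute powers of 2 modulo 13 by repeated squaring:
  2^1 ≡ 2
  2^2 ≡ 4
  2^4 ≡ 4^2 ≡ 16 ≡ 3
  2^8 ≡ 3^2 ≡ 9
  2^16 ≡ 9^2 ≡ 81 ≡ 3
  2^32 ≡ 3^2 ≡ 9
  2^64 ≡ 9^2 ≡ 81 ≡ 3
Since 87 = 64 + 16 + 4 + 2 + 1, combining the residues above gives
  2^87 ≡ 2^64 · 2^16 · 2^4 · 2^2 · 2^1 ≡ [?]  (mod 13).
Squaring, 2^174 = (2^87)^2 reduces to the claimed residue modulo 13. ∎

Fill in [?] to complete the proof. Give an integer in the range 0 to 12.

Multiply the listed residues: 3 · 3 · 3 · 4 · 2 = 9 → 27 → 108 → 216.
Reducing modulo 13: 216 = 16·13 + 8, so 2^87 ≡ 8.

8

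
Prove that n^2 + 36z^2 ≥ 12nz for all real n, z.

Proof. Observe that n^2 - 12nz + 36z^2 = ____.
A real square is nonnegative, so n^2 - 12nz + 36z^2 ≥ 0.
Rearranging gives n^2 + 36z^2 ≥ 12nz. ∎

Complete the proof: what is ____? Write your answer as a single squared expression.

The leading and trailing coefficients are 1^2 and 6^2, and 12 = 2·1·6, so the trinomial is (n - 6z)^2.
Hence n^2 - 12nz + 36z^2 ≥ 0.

(n - 6z)^2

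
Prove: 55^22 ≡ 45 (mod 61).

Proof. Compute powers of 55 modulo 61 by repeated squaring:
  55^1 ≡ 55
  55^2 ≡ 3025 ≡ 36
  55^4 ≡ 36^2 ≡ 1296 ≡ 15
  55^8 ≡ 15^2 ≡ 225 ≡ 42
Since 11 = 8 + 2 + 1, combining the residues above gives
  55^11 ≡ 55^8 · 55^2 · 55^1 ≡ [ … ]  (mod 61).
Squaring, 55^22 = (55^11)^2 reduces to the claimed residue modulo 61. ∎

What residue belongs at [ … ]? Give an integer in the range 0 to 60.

55^8 · 55^2 · 55^1 ≡ 42 · 36 · 55 = 83160.
83160 mod 61 = 17, so 55^11 ≡ 17 (mod 61).

17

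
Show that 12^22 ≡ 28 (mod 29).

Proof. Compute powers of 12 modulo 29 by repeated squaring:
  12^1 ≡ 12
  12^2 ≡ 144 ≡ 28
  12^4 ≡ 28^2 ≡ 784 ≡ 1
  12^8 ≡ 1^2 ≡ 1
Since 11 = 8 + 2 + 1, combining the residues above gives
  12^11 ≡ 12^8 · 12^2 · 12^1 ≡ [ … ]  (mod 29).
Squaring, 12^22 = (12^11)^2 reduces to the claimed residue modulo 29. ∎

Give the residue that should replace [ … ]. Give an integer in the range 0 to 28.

12^8 · 12^2 · 12^1 ≡ 1 · 28 · 12 = 336.
336 mod 29 = 17, so 12^11 ≡ 17 (mod 29).

17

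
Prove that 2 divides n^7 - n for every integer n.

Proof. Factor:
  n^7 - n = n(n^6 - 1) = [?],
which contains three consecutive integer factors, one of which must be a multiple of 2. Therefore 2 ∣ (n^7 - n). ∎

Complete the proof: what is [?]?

n^6 - 1 = (n^2 - 1)(n^4 + n^2 + 1), and n^2 - 1 = (n-1)(n+1).
So n(n^6 - 1) = (n - 1)n(n + 1)(n^4 + n^2 + 1).

(n - 1)n(n + 1)(n^4 + n^2 + 1)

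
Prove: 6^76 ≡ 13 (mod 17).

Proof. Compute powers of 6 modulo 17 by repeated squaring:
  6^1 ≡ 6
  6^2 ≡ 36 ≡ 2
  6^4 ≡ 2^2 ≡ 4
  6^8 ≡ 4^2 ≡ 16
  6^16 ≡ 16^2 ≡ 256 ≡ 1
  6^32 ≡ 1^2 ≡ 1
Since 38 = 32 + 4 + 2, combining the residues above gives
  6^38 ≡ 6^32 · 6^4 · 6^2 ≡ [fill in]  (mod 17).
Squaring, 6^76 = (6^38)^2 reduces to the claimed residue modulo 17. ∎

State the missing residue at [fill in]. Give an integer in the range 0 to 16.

8

Multiply the listed residues: 1 · 4 · 2 = 4 → 8.
Reducing modulo 17: 8 = 0·17 + 8, so 6^38 ≡ 8.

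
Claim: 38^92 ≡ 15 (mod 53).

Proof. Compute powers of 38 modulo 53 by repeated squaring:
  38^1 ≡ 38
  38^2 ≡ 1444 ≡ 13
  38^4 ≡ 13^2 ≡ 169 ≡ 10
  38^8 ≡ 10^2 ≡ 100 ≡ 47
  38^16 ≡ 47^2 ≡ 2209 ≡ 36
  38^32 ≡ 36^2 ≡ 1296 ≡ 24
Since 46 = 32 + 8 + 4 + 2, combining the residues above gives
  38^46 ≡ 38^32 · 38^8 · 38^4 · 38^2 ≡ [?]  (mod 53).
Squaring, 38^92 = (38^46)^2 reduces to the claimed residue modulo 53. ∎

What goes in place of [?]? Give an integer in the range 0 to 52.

42

38^32 · 38^8 · 38^4 · 38^2 ≡ 24 · 47 · 10 · 13 = 146640.
146640 mod 53 = 42, so 38^46 ≡ 42 (mod 53).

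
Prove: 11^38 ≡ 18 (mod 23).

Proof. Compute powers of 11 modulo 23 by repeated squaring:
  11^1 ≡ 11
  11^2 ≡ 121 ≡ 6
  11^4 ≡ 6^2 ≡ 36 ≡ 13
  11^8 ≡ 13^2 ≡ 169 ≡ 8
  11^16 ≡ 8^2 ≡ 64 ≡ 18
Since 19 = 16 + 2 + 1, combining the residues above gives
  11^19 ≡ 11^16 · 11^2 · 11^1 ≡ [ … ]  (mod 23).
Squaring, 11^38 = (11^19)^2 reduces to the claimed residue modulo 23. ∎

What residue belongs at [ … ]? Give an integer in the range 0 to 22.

15

Multiply the listed residues: 18 · 6 · 11 = 108 → 1188.
Reducing modulo 23: 1188 = 51·23 + 15, so 11^19 ≡ 15.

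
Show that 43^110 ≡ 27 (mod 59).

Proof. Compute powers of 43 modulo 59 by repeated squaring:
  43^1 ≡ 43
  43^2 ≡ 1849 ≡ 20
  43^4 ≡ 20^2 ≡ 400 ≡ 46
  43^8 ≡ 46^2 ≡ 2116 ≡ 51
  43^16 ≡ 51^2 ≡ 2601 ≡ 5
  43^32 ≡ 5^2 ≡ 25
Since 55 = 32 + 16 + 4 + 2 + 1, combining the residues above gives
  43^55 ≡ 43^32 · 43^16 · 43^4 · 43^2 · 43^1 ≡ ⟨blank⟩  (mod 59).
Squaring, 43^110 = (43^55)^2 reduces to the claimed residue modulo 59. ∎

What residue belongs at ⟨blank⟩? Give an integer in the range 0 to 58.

33

Multiply the listed residues: 25 · 5 · 46 · 20 · 43 = 125 → 5750 → 115000 → 4945000.
Reducing modulo 59: 4945000 = 83813·59 + 33, so 43^55 ≡ 33.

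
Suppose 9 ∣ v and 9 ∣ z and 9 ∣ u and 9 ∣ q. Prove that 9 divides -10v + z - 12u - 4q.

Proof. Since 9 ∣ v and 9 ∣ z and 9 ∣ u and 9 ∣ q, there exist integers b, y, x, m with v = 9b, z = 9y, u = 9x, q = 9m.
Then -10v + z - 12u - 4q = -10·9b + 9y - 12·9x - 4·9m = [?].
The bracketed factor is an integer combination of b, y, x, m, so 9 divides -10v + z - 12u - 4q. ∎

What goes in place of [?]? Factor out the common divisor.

Each term has a factor of 9: -10·9b + 9y - 12·9x - 4·9m = 9·(-10b - 4m - 12x + y).
Since -10b - 4m - 12x + y is an integer, 9 ∣ (-10v + z - 12u - 4q).

9(-10b - 4m - 12x + y)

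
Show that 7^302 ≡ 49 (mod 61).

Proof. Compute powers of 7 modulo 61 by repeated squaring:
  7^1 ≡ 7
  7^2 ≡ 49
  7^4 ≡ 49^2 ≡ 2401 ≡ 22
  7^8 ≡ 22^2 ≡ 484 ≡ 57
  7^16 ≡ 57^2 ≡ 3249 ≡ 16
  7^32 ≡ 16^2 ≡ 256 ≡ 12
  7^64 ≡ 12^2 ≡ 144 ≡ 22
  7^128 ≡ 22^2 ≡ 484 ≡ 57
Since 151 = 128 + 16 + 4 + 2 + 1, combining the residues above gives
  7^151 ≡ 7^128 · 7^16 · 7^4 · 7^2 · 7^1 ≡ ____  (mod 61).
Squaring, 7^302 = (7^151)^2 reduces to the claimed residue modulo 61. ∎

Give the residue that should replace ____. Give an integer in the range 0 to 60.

Multiply the listed residues: 57 · 16 · 22 · 49 · 7 = 912 → 20064 → 983136 → 6881952.
Reducing modulo 61: 6881952 = 112818·61 + 54, so 7^151 ≡ 54.

54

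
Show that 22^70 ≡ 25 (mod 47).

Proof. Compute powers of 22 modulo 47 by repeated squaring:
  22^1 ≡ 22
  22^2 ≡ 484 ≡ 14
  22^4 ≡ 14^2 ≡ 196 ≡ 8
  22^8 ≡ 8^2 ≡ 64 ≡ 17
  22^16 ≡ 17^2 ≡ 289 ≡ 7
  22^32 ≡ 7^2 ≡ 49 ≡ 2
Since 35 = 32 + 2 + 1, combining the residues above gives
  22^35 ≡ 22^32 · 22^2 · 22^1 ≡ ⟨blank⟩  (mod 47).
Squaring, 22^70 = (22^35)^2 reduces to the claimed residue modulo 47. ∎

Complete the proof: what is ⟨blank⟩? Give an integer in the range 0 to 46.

Multiply the listed residues: 2 · 14 · 22 = 28 → 616.
Reducing modulo 47: 616 = 13·47 + 5, so 22^35 ≡ 5.

5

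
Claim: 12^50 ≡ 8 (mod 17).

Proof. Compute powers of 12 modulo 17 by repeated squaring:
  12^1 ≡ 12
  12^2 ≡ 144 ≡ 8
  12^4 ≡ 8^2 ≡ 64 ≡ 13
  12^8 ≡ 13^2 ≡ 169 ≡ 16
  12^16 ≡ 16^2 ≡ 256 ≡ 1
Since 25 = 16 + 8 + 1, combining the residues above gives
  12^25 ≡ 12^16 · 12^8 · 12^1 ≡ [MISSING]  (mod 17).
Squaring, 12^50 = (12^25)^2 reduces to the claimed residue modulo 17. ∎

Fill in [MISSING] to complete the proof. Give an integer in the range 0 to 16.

Multiply the listed residues: 1 · 16 · 12 = 16 → 192.
Reducing modulo 17: 192 = 11·17 + 5, so 12^25 ≡ 5.

5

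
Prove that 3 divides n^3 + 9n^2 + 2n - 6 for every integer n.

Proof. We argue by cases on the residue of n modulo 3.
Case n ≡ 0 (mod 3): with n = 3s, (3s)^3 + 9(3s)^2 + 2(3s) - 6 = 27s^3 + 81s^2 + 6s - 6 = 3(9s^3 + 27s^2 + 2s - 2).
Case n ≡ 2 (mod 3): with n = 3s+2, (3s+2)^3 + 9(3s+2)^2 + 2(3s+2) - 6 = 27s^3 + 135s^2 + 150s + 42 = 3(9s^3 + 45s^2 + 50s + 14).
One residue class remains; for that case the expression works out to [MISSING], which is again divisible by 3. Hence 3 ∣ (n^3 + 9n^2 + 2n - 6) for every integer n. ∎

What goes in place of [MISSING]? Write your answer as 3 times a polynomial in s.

The residues treated are {0, 2}, so the missing case is n ≡ 1 (mod 3); write n = 3s+1.
Then (3s+1)^3 + 9(3s+1)^2 + 2(3s+1) - 6 = 27s^3 + 108s^2 + 69s + 6 = 3(9s^3 + 36s^2 + 23s + 2).

3(9s^3 + 36s^2 + 23s + 2)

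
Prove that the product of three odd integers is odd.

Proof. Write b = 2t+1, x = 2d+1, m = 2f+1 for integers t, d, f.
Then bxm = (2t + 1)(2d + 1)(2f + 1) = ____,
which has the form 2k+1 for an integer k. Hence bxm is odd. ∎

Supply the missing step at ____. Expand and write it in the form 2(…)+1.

2(4dft + 2df + 2dt + d + 2ft + f + t) + 1

Expanding: (2t + 1)(2d + 1)(2f + 1) = 8dft + 4df + 4dt + 2d + 4ft + 2f + 2t + 1.
Every term except the constant is even, so this is 2(4dft + 2df + 2dt + d + 2ft + f + t) + 1,
and 4dft + 2df + 2dt + d + 2ft + f + t ∈ ℤ gives the required form.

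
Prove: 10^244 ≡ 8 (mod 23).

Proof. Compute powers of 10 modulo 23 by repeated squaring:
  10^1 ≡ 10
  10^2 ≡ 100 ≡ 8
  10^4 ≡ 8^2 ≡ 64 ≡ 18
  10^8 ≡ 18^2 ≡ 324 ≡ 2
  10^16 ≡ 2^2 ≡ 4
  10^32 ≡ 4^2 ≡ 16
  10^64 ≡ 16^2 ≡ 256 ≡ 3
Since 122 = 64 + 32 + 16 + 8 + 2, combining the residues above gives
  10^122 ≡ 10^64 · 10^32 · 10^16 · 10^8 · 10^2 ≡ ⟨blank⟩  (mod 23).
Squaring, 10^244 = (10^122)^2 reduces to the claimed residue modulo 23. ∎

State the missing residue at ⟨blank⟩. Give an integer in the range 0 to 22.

Multiply the listed residues: 3 · 16 · 4 · 2 · 8 = 48 → 192 → 384 → 3072.
Reducing modulo 23: 3072 = 133·23 + 13, so 10^122 ≡ 13.

13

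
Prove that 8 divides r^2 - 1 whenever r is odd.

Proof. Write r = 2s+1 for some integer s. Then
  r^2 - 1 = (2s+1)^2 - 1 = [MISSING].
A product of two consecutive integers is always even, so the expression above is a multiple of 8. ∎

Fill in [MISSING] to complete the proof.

4s(s + 1)

(2s+1)^2 - 1 = 4s^2 + 4s + 1 - 1 = 4s^2 + 4s = 4s(s+1).
Since s and s+1 are consecutive, s(s+1) is even, and 4·(even) is a multiple of 8.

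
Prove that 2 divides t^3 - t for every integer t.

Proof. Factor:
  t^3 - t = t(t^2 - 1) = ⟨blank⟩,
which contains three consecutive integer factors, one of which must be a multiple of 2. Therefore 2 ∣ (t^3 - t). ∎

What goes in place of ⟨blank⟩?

t(t^2 - 1) = t(t - 1)(t + 1) = (t - 1)t(t + 1).
These three factors are consecutive integers, so their product is divisible by 2.

(t - 1)t(t + 1)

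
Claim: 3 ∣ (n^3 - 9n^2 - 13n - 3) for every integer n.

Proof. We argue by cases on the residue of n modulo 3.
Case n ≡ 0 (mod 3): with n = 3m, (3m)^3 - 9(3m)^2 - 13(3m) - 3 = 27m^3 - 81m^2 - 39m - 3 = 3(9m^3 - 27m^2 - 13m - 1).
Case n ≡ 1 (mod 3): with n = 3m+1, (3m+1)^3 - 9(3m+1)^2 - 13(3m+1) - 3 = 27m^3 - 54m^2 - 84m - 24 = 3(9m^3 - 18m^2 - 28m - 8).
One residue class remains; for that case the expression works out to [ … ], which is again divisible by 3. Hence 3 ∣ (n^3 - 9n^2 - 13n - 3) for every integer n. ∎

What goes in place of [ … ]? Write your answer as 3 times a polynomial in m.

3(9m^3 - 9m^2 - 37m - 19)

The residues treated are {0, 1}, so the missing case is n ≡ 2 (mod 3); write n = 3m+2.
Then (3m+2)^3 - 9(3m+2)^2 - 13(3m+2) - 3 = 27m^3 - 27m^2 - 111m - 57 = 3(9m^3 - 9m^2 - 37m - 19).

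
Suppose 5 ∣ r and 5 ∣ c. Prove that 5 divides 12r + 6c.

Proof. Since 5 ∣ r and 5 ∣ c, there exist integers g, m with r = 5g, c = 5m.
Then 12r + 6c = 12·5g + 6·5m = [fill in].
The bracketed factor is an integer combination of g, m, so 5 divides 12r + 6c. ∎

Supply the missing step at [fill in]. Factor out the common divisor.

5(12g + 6m)

Each term has a factor of 5: 12·5g + 6·5m = 5·(12g + 6m).
Since 12g + 6m is an integer, 5 ∣ (12r + 6c).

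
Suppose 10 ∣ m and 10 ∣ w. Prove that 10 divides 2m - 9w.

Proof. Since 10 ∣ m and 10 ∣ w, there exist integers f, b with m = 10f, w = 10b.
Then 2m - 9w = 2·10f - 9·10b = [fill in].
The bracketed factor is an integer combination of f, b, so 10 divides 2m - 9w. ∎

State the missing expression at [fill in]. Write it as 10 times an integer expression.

Pull the common 10 out of every term: 2·10f - 9·10b = 10(-9b + 2f).
-9b + 2f is an integer, which exhibits the divisibility.

10(-9b + 2f)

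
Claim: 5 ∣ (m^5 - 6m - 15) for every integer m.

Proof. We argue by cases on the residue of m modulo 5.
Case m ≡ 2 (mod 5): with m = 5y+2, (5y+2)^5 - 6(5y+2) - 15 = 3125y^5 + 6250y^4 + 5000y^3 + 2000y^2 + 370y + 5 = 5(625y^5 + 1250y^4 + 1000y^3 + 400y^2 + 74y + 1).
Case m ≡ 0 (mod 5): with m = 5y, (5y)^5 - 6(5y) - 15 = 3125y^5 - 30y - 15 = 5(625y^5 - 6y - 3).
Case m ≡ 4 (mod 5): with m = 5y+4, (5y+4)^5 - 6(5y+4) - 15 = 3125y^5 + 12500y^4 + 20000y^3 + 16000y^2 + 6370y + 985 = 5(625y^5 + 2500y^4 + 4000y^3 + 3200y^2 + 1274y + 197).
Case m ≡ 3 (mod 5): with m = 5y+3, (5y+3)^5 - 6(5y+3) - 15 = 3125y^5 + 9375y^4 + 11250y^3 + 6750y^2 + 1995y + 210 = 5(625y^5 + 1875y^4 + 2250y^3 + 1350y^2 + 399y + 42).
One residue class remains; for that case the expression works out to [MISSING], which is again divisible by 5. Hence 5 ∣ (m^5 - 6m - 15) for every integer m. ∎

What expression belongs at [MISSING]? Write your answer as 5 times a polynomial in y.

5(625y^5 + 625y^4 + 250y^3 + 50y^2 - y - 4)

Only m ≡ 1 (mod 5) is unaccounted for. Put m = 5y+1:
(5y+1)^5 - 6(5y+1) - 15 expands to 3125y^5 + 3125y^4 + 1250y^3 + 250y^2 - 5y - 20,
and factoring out 5 leaves 5(625y^5 + 625y^4 + 250y^3 + 50y^2 - y - 4).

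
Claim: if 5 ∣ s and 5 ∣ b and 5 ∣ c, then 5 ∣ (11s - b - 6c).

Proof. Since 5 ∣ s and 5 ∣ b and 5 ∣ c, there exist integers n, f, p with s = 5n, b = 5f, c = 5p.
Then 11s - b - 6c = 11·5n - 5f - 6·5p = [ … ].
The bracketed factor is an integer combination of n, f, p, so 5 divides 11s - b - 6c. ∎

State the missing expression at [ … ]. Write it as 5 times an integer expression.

Each term has a factor of 5: 11·5n - 5f - 6·5p = 5·(-f + 11n - 6p).
Since -f + 11n - 6p is an integer, 5 ∣ (11s - b - 6c).

5(-f + 11n - 6p)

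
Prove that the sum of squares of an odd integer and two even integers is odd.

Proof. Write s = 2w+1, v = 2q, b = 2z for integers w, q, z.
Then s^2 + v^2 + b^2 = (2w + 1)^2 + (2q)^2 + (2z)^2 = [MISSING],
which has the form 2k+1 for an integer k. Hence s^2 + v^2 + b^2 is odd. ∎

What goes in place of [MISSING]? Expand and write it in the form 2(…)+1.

(2w + 1)^2 + (2q)^2 + (2z)^2 = 4q^2 + 4w^2 + 4w + 4z^2 + 1
= 2(2q^2 + 2w^2 + 2w + 2z^2) + 1.
Since 2q^2 + 2w^2 + 2w + 2z^2 is an integer, the sum of squares is of the form 2k+1 for an integer k.

2(2q^2 + 2w^2 + 2w + 2z^2) + 1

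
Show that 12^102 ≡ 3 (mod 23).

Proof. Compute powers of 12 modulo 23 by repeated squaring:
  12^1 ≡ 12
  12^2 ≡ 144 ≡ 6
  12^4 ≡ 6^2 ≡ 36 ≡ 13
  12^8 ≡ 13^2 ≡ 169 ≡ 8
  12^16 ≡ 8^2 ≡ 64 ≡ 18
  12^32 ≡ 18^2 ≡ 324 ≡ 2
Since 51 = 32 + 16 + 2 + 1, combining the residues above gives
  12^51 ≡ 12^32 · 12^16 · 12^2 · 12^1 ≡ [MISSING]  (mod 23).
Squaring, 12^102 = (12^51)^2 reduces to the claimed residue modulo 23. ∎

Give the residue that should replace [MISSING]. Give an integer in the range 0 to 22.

16

12^32 · 12^16 · 12^2 · 12^1 ≡ 2 · 18 · 6 · 12 = 2592.
2592 mod 23 = 16, so 12^51 ≡ 16 (mod 23).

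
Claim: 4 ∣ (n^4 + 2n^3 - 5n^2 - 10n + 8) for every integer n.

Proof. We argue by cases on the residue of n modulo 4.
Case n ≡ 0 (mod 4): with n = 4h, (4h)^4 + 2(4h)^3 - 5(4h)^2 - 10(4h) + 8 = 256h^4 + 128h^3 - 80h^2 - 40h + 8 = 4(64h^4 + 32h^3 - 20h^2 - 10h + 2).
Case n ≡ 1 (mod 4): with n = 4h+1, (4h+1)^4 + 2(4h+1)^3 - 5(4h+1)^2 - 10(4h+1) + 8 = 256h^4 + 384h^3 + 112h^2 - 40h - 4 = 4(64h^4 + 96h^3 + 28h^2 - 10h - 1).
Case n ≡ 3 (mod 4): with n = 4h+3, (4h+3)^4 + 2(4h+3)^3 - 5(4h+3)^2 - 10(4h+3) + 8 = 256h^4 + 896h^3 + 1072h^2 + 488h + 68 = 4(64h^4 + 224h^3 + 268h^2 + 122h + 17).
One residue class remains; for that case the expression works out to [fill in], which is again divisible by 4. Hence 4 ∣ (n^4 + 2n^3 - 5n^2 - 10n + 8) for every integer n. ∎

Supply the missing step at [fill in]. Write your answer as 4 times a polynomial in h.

4(64h^4 + 160h^3 + 124h^2 + 26h)

The residues treated are {0, 1, 3}, so the missing case is n ≡ 2 (mod 4); write n = 4h+2.
Then (4h+2)^4 + 2(4h+2)^3 - 5(4h+2)^2 - 10(4h+2) + 8 = 256h^4 + 640h^3 + 496h^2 + 104h = 4(64h^4 + 160h^3 + 124h^2 + 26h).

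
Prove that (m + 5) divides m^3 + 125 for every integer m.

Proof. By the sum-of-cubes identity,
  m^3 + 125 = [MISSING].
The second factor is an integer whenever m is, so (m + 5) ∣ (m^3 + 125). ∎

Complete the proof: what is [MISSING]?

(m + 5)(m^2 - 5m + 25)

Polynomial division of m^3 + 125 by m + 5 leaves remainder 0 and quotient m^2 - 5m + 25.
Hence m^3 + 125 = (m + 5)(m^2 - 5m + 25).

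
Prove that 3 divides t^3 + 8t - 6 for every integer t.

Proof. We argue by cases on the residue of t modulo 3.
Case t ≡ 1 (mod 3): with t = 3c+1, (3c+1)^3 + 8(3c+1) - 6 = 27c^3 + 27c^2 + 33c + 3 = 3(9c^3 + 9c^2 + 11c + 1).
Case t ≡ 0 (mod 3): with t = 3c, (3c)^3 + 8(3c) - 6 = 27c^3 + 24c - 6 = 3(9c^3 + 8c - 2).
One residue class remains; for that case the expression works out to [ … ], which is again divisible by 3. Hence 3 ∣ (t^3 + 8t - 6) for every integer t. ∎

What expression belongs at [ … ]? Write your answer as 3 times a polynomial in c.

3(9c^3 + 18c^2 + 20c + 6)

The residues treated are {1, 0}, so the missing case is t ≡ 2 (mod 3); write t = 3c+2.
Then (3c+2)^3 + 8(3c+2) - 6 = 27c^3 + 54c^2 + 60c + 18 = 3(9c^3 + 18c^2 + 20c + 6).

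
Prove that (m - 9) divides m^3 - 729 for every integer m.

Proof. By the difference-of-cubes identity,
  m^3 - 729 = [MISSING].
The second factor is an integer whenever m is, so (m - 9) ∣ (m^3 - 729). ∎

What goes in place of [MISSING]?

a^3 - b^3 = (a - b)(a^2 + ab + b^2). With a = m, b = 9:
m^3 - 729 = (m - 9)(m^2 + 9m + 81).

(m - 9)(m^2 + 9m + 81)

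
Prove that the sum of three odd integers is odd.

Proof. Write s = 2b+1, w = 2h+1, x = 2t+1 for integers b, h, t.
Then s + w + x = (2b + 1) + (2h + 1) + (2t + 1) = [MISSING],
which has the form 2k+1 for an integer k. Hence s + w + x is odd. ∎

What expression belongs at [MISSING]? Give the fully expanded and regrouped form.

2(b + h + t + 1) + 1

(2b + 1) + (2h + 1) + (2t + 1) = 2b + 2h + 2t + 3
= 2(b + h + t + 1) + 1.
Since b + h + t + 1 is an integer, the sum is of the form 2k+1 for an integer k.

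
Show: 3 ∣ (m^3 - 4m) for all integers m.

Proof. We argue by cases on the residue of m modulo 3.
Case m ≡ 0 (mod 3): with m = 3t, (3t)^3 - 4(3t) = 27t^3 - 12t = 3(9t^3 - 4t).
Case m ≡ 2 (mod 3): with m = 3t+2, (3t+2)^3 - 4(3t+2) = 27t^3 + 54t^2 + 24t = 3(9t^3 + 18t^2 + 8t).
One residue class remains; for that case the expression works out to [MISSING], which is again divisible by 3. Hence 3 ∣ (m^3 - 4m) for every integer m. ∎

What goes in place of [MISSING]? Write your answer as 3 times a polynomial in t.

The residues treated are {0, 2}, so the missing case is m ≡ 1 (mod 3); write m = 3t+1.
Then (3t+1)^3 - 4(3t+1) = 27t^3 + 27t^2 - 3t - 3 = 3(9t^3 + 9t^2 - t - 1).

3(9t^3 + 9t^2 - t - 1)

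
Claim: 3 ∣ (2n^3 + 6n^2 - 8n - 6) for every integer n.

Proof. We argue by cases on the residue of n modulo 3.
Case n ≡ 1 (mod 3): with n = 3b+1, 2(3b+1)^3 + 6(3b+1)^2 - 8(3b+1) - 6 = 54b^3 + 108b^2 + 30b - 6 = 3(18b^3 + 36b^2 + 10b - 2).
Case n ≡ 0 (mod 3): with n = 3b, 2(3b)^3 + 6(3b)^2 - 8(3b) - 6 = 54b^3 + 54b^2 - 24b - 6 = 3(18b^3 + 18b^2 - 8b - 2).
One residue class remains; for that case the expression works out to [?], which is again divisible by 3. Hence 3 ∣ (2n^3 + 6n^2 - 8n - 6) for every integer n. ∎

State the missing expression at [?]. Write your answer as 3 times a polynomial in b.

3(18b^3 + 54b^2 + 40b + 6)

The residues treated are {1, 0}, so the missing case is n ≡ 2 (mod 3); write n = 3b+2.
Then 2(3b+2)^3 + 6(3b+2)^2 - 8(3b+2) - 6 = 54b^3 + 162b^2 + 120b + 18 = 3(18b^3 + 54b^2 + 40b + 6).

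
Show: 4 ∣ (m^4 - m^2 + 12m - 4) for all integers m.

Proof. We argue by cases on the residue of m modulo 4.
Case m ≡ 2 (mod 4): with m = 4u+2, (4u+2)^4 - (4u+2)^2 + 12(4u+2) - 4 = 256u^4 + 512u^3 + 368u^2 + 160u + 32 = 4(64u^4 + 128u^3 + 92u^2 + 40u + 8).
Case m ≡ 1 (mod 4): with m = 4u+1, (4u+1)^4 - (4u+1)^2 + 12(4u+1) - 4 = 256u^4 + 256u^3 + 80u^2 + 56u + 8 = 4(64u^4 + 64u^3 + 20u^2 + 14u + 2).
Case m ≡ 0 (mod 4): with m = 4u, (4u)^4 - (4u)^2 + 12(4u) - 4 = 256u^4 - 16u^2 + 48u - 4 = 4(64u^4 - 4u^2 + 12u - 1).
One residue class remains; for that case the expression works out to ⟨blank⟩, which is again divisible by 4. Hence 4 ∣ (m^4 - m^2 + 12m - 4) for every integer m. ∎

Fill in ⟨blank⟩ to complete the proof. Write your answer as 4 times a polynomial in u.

4(64u^4 + 192u^3 + 212u^2 + 114u + 26)

Only m ≡ 3 (mod 4) is unaccounted for. Put m = 4u+3:
(4u+3)^4 - (4u+3)^2 + 12(4u+3) - 4 expands to 256u^4 + 768u^3 + 848u^2 + 456u + 104,
and factoring out 4 leaves 4(64u^4 + 192u^3 + 212u^2 + 114u + 26).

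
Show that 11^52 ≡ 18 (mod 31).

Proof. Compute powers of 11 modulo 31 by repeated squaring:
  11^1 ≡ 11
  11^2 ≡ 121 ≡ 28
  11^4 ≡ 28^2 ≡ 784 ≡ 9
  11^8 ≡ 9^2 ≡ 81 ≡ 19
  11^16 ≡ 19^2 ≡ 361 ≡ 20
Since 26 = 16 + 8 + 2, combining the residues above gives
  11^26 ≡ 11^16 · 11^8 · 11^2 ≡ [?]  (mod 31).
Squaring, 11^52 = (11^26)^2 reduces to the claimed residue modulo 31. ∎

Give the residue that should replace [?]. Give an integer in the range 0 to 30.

7

Multiply the listed residues: 20 · 19 · 28 = 380 → 10640.
Reducing modulo 31: 10640 = 343·31 + 7, so 11^26 ≡ 7.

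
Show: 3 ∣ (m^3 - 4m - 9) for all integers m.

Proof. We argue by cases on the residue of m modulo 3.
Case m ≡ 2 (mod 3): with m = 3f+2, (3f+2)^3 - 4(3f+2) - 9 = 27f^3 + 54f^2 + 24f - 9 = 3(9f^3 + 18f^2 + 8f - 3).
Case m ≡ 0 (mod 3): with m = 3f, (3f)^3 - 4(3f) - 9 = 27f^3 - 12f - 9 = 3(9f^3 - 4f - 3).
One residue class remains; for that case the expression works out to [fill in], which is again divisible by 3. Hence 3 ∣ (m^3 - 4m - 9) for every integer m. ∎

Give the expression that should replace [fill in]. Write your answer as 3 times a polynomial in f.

3(9f^3 + 9f^2 - f - 4)

The residues treated are {2, 0}, so the missing case is m ≡ 1 (mod 3); write m = 3f+1.
Then (3f+1)^3 - 4(3f+1) - 9 = 27f^3 + 27f^2 - 3f - 12 = 3(9f^3 + 9f^2 - f - 4).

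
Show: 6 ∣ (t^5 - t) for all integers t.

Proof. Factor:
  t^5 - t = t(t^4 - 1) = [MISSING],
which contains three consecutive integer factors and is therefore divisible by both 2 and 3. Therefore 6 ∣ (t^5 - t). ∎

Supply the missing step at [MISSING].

t^4 - 1 = (t^2 - 1)(t^2 + 1), and t^2 - 1 = (t-1)(t+1).
So t(t^4 - 1) = (t - 1)t(t + 1)(t^2 + 1).

(t - 1)t(t + 1)(t^2 + 1)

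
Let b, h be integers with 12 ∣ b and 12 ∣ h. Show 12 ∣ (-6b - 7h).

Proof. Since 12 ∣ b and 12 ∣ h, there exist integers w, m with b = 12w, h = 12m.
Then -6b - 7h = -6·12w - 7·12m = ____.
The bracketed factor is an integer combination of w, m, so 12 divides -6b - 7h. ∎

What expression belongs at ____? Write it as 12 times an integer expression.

12(-7m - 6w)

Pull the common 12 out of every term: -6·12w - 7·12m = 12(-7m - 6w).
-7m - 6w is an integer, which exhibits the divisibility.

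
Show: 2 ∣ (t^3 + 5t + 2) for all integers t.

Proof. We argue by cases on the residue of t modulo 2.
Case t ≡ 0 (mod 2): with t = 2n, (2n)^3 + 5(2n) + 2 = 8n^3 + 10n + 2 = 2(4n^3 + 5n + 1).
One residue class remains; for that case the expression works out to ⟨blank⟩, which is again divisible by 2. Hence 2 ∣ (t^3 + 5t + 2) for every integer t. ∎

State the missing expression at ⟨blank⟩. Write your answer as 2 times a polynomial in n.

The residues treated are {0}, so the missing case is t ≡ 1 (mod 2); write t = 2n+1.
Then (2n+1)^3 + 5(2n+1) + 2 = 8n^3 + 12n^2 + 16n + 8 = 2(4n^3 + 6n^2 + 8n + 4).

2(4n^3 + 6n^2 + 8n + 4)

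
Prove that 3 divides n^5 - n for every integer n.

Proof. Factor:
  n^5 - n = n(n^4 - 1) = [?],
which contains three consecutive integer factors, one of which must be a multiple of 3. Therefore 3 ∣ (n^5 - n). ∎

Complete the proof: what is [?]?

n^4 - 1 = (n^2 - 1)(n^2 + 1), and n^2 - 1 = (n-1)(n+1).
So n(n^4 - 1) = (n - 1)n(n + 1)(n^2 + 1).

(n - 1)n(n + 1)(n^2 + 1)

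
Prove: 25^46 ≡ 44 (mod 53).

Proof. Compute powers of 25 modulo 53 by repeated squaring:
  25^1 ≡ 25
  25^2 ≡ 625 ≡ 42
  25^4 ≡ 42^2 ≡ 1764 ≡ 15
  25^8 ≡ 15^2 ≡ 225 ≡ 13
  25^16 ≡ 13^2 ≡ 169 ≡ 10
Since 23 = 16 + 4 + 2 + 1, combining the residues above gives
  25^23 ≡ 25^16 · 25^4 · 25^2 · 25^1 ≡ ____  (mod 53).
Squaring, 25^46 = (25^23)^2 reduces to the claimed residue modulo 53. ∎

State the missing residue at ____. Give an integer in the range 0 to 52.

37

Multiply the listed residues: 10 · 15 · 42 · 25 = 150 → 6300 → 157500.
Reducing modulo 53: 157500 = 2971·53 + 37, so 25^23 ≡ 37.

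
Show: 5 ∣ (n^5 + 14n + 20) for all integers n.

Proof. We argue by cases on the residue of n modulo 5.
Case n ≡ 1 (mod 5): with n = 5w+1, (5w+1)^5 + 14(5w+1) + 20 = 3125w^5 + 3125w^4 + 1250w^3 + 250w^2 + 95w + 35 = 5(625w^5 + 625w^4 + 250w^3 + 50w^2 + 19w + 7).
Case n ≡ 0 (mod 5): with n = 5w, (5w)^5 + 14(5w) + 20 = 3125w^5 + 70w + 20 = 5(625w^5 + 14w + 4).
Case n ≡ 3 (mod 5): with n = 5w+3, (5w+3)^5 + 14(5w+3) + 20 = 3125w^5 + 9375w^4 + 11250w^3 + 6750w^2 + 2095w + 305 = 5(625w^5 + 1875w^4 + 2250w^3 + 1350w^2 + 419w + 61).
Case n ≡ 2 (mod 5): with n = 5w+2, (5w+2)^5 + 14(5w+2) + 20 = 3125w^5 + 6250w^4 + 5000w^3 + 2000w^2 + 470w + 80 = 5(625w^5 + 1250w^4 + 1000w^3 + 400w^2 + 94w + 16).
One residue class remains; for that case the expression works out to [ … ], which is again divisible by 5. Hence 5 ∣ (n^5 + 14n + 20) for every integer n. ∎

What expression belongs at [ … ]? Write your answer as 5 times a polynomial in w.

5(625w^5 + 2500w^4 + 4000w^3 + 3200w^2 + 1294w + 220)

The residues treated are {1, 0, 3, 2}, so the missing case is n ≡ 4 (mod 5); write n = 5w+4.
Then (5w+4)^5 + 14(5w+4) + 20 = 3125w^5 + 12500w^4 + 20000w^3 + 16000w^2 + 6470w + 1100 = 5(625w^5 + 2500w^4 + 4000w^3 + 3200w^2 + 1294w + 220).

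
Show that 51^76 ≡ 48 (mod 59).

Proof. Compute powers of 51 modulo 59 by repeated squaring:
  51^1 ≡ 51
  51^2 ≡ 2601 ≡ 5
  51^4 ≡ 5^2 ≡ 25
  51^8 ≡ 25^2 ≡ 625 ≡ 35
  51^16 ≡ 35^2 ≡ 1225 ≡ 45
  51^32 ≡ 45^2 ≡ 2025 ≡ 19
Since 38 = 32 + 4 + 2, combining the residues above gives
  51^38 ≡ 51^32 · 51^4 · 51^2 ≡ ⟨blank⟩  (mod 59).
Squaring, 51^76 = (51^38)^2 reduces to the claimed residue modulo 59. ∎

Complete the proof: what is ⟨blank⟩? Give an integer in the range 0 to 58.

51^32 · 51^4 · 51^2 ≡ 19 · 25 · 5 = 2375.
2375 mod 59 = 15, so 51^38 ≡ 15 (mod 59).

15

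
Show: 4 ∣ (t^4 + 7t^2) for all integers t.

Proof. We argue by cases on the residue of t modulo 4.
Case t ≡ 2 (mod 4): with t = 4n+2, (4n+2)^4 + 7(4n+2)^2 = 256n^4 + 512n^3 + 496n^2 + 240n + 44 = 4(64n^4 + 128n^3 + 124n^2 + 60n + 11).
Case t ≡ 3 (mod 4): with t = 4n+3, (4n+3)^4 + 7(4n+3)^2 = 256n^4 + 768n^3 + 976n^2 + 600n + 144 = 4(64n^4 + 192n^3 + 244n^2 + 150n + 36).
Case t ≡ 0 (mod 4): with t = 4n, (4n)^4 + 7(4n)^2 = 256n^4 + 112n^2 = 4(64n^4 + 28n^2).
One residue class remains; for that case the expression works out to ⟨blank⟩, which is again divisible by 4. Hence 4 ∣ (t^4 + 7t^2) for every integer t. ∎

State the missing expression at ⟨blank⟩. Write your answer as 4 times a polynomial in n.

4(64n^4 + 64n^3 + 52n^2 + 18n + 2)

Only t ≡ 1 (mod 4) is unaccounted for. Put t = 4n+1:
(4n+1)^4 + 7(4n+1)^2 expands to 256n^4 + 256n^3 + 208n^2 + 72n + 8,
and factoring out 4 leaves 4(64n^4 + 64n^3 + 52n^2 + 18n + 2).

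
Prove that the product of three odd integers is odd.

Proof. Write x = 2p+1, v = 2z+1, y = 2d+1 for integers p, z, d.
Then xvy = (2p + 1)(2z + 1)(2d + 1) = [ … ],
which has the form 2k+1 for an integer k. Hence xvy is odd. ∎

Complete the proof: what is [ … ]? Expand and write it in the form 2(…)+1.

Expanding: (2p + 1)(2z + 1)(2d + 1) = 8dpz + 4dp + 4dz + 2d + 4pz + 2p + 2z + 1.
Every term except the constant is even, so this is 2(4dpz + 2dp + 2dz + d + 2pz + p + z) + 1,
and 4dpz + 2dp + 2dz + d + 2pz + p + z ∈ ℤ gives the required form.

2(4dpz + 2dp + 2dz + d + 2pz + p + z) + 1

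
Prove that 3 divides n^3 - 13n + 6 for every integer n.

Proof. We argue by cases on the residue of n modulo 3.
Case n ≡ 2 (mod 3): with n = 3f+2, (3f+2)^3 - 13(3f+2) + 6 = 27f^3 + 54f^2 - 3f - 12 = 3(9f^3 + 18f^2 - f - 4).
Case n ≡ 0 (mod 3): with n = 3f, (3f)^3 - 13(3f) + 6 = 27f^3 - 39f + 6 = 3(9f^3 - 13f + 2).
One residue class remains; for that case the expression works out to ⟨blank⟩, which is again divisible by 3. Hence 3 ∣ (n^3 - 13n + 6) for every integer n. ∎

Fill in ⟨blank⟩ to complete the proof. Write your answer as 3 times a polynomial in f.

The residues treated are {2, 0}, so the missing case is n ≡ 1 (mod 3); write n = 3f+1.
Then (3f+1)^3 - 13(3f+1) + 6 = 27f^3 + 27f^2 - 30f - 6 = 3(9f^3 + 9f^2 - 10f - 2).

3(9f^3 + 9f^2 - 10f - 2)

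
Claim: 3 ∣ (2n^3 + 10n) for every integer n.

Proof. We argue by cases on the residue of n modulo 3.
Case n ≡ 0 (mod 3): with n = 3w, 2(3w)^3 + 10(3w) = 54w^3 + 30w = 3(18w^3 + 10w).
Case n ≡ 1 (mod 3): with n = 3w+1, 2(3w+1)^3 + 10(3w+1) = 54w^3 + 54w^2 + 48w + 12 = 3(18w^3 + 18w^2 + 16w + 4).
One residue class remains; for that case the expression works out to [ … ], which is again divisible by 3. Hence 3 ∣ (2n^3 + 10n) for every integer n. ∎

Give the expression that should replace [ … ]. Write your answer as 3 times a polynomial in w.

The residues treated are {0, 1}, so the missing case is n ≡ 2 (mod 3); write n = 3w+2.
Then 2(3w+2)^3 + 10(3w+2) = 54w^3 + 108w^2 + 102w + 36 = 3(18w^3 + 36w^2 + 34w + 12).

3(18w^3 + 36w^2 + 34w + 12)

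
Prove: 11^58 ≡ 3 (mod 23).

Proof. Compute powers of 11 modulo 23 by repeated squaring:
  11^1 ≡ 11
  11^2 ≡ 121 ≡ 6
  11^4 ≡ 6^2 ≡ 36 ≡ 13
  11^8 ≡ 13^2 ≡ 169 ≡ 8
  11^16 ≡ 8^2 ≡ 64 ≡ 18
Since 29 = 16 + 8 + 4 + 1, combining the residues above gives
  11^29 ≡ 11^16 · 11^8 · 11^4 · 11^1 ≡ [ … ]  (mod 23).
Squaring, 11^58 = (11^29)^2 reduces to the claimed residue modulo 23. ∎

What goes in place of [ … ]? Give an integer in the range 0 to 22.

7

Multiply the listed residues: 18 · 8 · 13 · 11 = 144 → 1872 → 20592.
Reducing modulo 23: 20592 = 895·23 + 7, so 11^29 ≡ 7.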